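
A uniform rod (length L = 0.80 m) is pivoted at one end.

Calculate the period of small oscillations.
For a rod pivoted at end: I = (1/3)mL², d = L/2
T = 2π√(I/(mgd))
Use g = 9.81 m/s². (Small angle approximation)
I/m = (1/3)L² = 0.2133 m²; d = L/2 = 0.4 m
T = 2π√(I/(mgd)) = 2π√(0.2133/(9.81×0.4)) = 1.465 s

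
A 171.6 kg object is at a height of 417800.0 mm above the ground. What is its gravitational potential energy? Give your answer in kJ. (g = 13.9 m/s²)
PE = mgh = 171.6 kg × 13.9 m/s² × 417.8 m = 9.966e+05 J = 996.6 kJ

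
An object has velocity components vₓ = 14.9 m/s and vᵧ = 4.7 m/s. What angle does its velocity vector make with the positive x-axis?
θ = arctan(vᵧ/vₓ) = arctan(4.7/14.9) = 17.51°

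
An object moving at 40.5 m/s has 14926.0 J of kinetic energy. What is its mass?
KE = ½mv² → m = 2KE/v² = 2×14926.0/40.5² = 18.2 kg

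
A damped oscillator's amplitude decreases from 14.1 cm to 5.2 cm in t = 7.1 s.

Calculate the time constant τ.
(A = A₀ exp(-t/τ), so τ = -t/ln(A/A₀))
A/A₀ = 5.2/14.1 = 0.3688; ln(A/A₀) = -0.9975
τ = −t/ln(A/A₀) = −7.1/-0.9975 = 7.118 s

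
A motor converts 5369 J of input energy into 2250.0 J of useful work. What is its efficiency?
η = W_out/W_in = 2250.0/5369 = 0.4191 = 41.91%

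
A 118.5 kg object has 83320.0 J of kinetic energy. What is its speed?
KE = ½mv² → v = √(2KE/m) = √(2×83320.0/118.5) = 37.5 m/s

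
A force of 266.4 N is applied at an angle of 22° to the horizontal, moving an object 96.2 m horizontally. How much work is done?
W = Fd cosθ = 266.4×96.2×cos(22°) = 23762.0 J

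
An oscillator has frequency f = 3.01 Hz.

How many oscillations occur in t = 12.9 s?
n = f×t = 3.01×12.9 = 38.83 oscillations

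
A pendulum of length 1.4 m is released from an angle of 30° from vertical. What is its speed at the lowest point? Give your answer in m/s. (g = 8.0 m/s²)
h = L(1 − cosθ) = 1.4×(1 − cos30°) = 0.1876 m
v = √(2gh) = √(2×8.0×0.1876) = 1.732 m/s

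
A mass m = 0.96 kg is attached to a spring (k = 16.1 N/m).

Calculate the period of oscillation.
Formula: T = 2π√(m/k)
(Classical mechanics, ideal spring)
T = 2π√(m/k) = 2π√(0.96/16.1) = 1.534 s; f = 1/T = 0.6518 Hz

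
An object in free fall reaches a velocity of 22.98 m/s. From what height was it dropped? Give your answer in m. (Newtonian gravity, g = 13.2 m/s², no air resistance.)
h = v²/(2g) = 20.0 m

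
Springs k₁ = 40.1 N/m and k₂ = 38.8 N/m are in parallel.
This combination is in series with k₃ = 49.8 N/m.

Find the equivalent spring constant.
k₁₂ = k₁ + k₂ = 78.9 N/m (parallel)
1/k_eq = 1/k₁₂ + 1/k₃ → k_eq = 30.53 N/m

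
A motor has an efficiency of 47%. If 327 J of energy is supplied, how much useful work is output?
W_out = η × W_in = 0.47 × 327 = 153.69 J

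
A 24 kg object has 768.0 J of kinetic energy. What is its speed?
KE = ½mv² → v = √(2KE/m) = √(2×768.0/24) = 8.0 m/s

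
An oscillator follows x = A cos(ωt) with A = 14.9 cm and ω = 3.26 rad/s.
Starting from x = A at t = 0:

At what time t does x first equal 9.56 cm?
cos(ωt) = x/A = 9.56/14.9 = 0.6416
ωt = arccos(0.6416) = 0.8742 rad
t = 0.8742/3.26 = 0.2682 s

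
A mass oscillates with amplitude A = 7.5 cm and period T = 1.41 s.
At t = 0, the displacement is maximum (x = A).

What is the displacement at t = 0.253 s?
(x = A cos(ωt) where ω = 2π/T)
ω = 2π/T = 2π/1.41 = 4.456 rad/s
x = A cos(ωt) = 7.5×cos(4.456×0.253) = 3.218 cm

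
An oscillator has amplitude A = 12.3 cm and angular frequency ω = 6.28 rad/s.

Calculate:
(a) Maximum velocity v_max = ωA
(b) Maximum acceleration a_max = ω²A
v_max = ωA = 6.28×0.123 = 0.7724 m/s
a_max = ω²A = 6.28²×0.123 = 4.851 m/s²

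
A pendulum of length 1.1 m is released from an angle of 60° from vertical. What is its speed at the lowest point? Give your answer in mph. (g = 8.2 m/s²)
h = L(1 − cosθ) = 1.1×(1 − cos60°) = 0.55 m
v = √(2gh) = √(2×8.2×0.55) = 3.003 m/s = 6.718 mph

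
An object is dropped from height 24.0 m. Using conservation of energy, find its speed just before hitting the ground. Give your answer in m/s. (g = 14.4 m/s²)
mgh = ½mv² → v = √(2gh) = √(2×14.4×24) = 26.29 m/s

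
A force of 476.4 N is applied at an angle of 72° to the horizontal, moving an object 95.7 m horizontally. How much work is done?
W = Fd cosθ = 476.4×95.7×cos(72°) = 14089.0 J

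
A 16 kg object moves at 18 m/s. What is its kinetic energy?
KE = ½mv² = ½×16×18² = 2592.0 J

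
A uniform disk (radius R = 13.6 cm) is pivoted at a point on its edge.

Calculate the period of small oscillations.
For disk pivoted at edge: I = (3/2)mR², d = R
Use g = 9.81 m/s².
I/m = (3/2)R² = 0.02774 m²; d = R = 0.136 m
T = 2π√((3/2)R²/(gR)) = 2π√(3R/(2g)) = 0.9061 s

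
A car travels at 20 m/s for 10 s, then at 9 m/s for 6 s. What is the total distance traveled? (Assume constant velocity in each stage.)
d₁ = v₁t₁ = 20 × 10 = 200 m
d₂ = v₂t₂ = 9 × 6 = 54 m
d_total = 200 + 54 = 254 m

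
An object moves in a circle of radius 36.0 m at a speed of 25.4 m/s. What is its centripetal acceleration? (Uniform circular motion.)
a_c = v²/r = 25.4²/36.0 = 645.16/36.0 = 17.92 m/s²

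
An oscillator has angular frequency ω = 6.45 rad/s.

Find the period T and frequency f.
T = 2π/ω = 2π/6.45 = 0.9741 s; f = ω/2π = 1.027 Hz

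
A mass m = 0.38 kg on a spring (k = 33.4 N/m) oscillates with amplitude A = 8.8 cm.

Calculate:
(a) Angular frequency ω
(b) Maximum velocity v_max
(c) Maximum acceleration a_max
ω = √(k/m) = √(33.4/0.38) = 9.375 rad/s
v_max = ωA = 9.375×0.088 = 0.825 m/s
a_max = ω²A = 9.375²×0.088 = 7.735 m/s²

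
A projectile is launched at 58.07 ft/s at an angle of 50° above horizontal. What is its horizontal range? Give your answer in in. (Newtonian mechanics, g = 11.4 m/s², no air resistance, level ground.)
R = v₀² sin(2θ) / g (with unit conversion) = 1065.0 in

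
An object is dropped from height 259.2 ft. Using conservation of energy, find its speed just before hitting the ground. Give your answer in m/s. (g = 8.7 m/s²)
mgh = ½mv² → v = √(2gh) = √(2×8.7×79) = 37.08 m/s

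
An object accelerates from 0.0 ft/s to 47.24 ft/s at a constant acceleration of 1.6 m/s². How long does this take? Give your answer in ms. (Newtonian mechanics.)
t = (v - v₀)/a (with unit conversion) = 8999.0 ms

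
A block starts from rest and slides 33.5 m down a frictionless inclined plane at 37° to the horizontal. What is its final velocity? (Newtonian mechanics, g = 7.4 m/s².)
a = g sin(θ) = 7.4 × sin(37°) = 4.45 m/s²
v = √(2ad) = √(2 × 4.45 × 33.5) = 17.27 m/s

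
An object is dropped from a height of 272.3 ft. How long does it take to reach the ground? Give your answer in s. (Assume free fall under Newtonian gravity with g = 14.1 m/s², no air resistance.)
t = √(2h/g) (with unit conversion) = 3.431 s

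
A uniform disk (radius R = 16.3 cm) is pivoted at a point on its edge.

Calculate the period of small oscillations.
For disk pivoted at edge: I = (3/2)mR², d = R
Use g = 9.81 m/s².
I/m = (3/2)R² = 0.03985 m²; d = R = 0.163 m
T = 2π√((3/2)R²/(gR)) = 2π√(3R/(2g)) = 0.9919 s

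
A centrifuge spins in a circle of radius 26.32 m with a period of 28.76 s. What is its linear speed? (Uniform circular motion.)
v = 2πr/T = 2π×26.32/28.76 = 5.75 m/s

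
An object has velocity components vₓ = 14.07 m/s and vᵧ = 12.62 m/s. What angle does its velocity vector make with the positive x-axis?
θ = arctan(vᵧ/vₓ) = arctan(12.62/14.07) = 41.89°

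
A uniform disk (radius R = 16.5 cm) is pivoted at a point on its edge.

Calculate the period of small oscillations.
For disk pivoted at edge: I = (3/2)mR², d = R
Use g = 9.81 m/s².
I/m = (3/2)R² = 0.04084 m²; d = R = 0.165 m
T = 2π√((3/2)R²/(gR)) = 2π√(3R/(2g)) = 0.998 s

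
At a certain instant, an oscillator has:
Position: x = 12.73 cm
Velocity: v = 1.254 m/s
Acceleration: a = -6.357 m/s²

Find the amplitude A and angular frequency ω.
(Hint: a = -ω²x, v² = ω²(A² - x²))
a = −ω²x → ω = √(|a|/x) = √(6.357/0.1273) = 7.067 rad/s
v² = ω²(A² − x²) → A = √(x² + v²/ω²) = √(0.1273² + 1.254²/7.067²) = 0.2184 m = 21.84 cm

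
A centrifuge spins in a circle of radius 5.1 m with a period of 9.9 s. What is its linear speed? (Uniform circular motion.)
v = 2πr/T = 2π×5.1/9.9 = 3.24 m/s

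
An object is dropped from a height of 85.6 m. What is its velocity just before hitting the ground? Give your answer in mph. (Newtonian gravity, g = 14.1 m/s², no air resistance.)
v = √(2gh) (with unit conversion) = 109.9 mph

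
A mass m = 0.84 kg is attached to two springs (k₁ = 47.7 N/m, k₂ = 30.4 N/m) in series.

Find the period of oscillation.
k_eq = k₁k₂/(k₁+k₂) = 18.57 N/m
T = 2π√(m/k_eq) = 2π√(0.84/18.57) = 1.336 s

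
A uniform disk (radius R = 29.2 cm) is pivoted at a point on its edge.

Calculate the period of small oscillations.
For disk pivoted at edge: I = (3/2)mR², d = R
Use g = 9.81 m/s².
I/m = (3/2)R² = 0.1279 m²; d = R = 0.292 m
T = 2π√((3/2)R²/(gR)) = 2π√(3R/(2g)) = 1.328 s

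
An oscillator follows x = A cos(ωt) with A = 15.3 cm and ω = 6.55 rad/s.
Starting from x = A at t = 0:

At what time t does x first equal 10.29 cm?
cos(ωt) = x/A = 10.29/15.3 = 0.6725
ωt = arccos(0.6725) = 0.8331 rad
t = 0.8331/6.55 = 0.1272 s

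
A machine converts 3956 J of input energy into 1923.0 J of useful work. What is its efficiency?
η = W_out/W_in = 1923.0/3956 = 0.4861 = 48.61%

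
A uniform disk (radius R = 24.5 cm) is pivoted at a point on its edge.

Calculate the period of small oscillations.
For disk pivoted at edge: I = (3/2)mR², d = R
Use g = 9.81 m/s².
I/m = (3/2)R² = 0.09004 m²; d = R = 0.245 m
T = 2π√((3/2)R²/(gR)) = 2π√(3R/(2g)) = 1.216 s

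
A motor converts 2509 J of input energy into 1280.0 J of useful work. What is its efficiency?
η = W_out/W_in = 1280.0/2509 = 0.5102 = 51.02%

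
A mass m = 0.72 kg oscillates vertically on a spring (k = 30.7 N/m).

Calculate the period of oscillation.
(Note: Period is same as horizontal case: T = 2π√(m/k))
T = 2π√(m/k) = 2π√(0.72/30.7) = 0.9622 s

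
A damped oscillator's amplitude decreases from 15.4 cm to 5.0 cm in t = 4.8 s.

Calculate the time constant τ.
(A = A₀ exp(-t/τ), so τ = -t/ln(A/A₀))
A/A₀ = 5.0/15.4 = 0.3247; ln(A/A₀) = -1.125
τ = −t/ln(A/A₀) = −4.8/-1.125 = 4.267 s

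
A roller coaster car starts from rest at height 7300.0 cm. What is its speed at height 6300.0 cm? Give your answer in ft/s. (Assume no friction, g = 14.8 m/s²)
mgh₁ = ½mv₂² + mgh₂ → v₂ = √(2g(h₁−h₂)) = √(2×14.8×(73−63)) = 17.2 m/s = 56.45 ft/s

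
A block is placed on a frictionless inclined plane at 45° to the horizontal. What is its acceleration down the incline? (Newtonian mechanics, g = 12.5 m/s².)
a = g sin(θ) = 12.5 × sin(45°) = 12.5 × 0.7071 = 8.84 m/s²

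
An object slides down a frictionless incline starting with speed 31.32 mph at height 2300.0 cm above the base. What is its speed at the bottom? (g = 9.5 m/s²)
½mv₀² + mgh = ½mv² → v = √(v₀² + 2gh) = √(14² + 2×9.5×23) = 25.16 m/s = 56.28 mph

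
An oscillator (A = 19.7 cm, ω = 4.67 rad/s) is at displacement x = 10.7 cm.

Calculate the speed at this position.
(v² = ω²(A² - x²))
v = ω√(A² − x²) = 4.67×√(0.197² − 0.107²) = 0.7725 m/s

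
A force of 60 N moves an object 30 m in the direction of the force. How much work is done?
W = Fd = 60×30 = 1800.0 J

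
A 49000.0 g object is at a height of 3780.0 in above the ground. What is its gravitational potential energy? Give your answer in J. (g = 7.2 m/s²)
PE = mgh = 49 kg × 7.2 m/s² × 96.01 m = 3.387e+04 J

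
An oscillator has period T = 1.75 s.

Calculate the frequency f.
f = 1/T = 1/1.75 = 0.5714 Hz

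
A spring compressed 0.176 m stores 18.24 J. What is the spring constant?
PE = ½kx² → k = 2PE/x² = 2×18.24/0.176² = 1178.0 N/m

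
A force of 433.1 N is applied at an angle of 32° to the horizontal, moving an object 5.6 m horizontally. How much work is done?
W = Fd cosθ = 433.1×5.6×cos(32°) = 2056.8 J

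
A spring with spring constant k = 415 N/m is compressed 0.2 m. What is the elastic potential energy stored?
PE = ½kx² = ½×415×0.2² = 8.3 J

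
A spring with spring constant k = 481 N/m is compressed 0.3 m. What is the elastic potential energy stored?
PE = ½kx² = ½×481×0.3² = 21.64 J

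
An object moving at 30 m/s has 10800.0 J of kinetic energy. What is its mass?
KE = ½mv² → m = 2KE/v² = 2×10800.0/30² = 24.0 kg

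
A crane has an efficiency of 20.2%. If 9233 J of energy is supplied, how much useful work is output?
W_out = η × W_in = 0.202 × 9233 = 1865.1 J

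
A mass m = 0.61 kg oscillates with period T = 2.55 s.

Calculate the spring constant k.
T = 2π√(m/k) → k = m(2π/T)² = 0.61×(2π/2.55)² = 3.703 N/m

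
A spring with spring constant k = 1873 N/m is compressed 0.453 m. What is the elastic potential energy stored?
PE = ½kx² = ½×1873×0.453² = 192.2 J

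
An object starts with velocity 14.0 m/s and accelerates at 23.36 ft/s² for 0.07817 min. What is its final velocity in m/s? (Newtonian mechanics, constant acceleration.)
v = v₀ + at (with unit conversion) = 47.39 m/s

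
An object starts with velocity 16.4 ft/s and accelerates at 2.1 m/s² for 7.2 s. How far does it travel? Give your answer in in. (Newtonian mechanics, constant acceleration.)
d = v₀t + ½at² (with unit conversion) = 3560.0 in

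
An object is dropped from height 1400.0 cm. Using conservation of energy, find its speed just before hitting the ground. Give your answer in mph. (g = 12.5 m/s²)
mgh = ½mv² → v = √(2gh) = √(2×12.5×14) = 18.71 m/s = 41.85 mph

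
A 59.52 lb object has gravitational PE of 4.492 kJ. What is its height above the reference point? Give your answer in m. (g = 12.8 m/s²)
PE = mgh → h = PE/(mg) = 4492 J / (27 kg × 12.8 m/s²) = 13 m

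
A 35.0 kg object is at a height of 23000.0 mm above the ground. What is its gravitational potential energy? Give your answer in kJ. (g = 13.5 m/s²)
PE = mgh = 35 kg × 13.5 m/s² × 23 m = 1.087e+04 J = 10.87 kJ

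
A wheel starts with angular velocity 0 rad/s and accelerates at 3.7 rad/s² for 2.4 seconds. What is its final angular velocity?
ω = ω₀ + αt = 0 + 3.7 × 2.4 = 8.88 rad/s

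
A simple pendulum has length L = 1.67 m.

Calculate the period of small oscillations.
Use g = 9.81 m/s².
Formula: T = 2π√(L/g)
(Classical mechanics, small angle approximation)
T = 2π√(L/g) = 2π√(1.67/9.81) = 2.592 s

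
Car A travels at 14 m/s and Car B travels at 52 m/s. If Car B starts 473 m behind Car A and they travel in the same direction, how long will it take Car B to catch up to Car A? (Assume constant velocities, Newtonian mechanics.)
Relative speed: v_rel = 52 - 14 = 38 m/s
Time to catch: t = d₀/v_rel = 473/38 = 12.45 s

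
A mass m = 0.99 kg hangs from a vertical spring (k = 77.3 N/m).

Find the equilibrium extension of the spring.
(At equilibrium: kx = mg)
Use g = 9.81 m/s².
x_eq = mg/k = 0.99×9.81/77.3 = 0.1256 m = 12.56 cm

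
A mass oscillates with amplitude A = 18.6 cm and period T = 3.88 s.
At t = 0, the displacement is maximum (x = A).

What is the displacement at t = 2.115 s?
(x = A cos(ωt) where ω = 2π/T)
ω = 2π/T = 2π/3.88 = 1.619 rad/s
x = A cos(ωt) = 18.6×cos(1.619×2.115) = -17.86 cm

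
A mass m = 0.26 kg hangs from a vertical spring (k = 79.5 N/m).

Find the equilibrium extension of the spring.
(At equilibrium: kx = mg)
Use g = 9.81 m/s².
x_eq = mg/k = 0.26×9.81/79.5 = 0.03208 m = 3.208 cm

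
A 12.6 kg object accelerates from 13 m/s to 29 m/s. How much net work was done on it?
W_net = ΔKE = ½m(v₂² − v₁²) = ½×12.6×(29² − 13²) = 4233.6 J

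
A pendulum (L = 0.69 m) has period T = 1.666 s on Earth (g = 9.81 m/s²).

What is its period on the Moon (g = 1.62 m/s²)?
T = 2π√(L/g), so T_moon/T_earth = √(g_earth/g_moon)
T_moon = 2π√(0.69/1.62) = 4.101 s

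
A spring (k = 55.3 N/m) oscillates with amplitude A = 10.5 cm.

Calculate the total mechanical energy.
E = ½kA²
E = ½kA² = ½×55.3×(0.105)² = 0.3048 J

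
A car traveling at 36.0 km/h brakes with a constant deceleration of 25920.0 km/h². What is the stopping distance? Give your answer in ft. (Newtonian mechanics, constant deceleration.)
d = v₀² / (2a) (with unit conversion) = 82.02 ft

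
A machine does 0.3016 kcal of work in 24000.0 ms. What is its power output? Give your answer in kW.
P = W/t = 1262 J / 24 s = 52.58 W = 0.05258 kW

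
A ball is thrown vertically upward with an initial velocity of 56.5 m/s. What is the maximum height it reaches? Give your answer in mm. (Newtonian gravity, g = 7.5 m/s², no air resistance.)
h_max = v₀²/(2g) (with unit conversion) = 212800.0 mm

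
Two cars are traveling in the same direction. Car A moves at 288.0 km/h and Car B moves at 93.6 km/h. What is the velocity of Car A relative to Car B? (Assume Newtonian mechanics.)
v_rel = v_A - v_B = 288.0 - 93.6 = 194.4 km/h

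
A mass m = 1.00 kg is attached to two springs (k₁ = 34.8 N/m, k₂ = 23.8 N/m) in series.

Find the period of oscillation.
k_eq = k₁k₂/(k₁+k₂) = 14.13 N/m
T = 2π√(m/k_eq) = 2π√(1.0/14.13) = 1.671 s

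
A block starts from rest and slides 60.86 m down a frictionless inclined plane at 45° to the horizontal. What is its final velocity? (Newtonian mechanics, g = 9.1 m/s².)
a = g sin(θ) = 9.1 × sin(45°) = 6.43 m/s²
v = √(2ad) = √(2 × 6.43 × 60.86) = 27.99 m/s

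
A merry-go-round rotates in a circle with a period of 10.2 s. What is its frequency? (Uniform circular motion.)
f = 1/T = 1/10.2 = 0.098 Hz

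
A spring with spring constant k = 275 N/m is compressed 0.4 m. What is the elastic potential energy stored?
PE = ½kx² = ½×275×0.4² = 22.0 J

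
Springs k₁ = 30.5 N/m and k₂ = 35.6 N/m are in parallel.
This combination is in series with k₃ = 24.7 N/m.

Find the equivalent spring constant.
k₁₂ = k₁ + k₂ = 66.1 N/m (parallel)
1/k_eq = 1/k₁₂ + 1/k₃ → k_eq = 17.98 N/m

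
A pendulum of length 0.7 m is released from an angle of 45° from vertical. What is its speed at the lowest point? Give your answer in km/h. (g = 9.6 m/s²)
h = L(1 − cosθ) = 0.7×(1 − cos45°) = 0.205 m
v = √(2gh) = √(2×9.6×0.205) = 1.984 m/s = 7.143 km/h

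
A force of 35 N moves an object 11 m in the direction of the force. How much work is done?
W = Fd = 35×11 = 385.0 J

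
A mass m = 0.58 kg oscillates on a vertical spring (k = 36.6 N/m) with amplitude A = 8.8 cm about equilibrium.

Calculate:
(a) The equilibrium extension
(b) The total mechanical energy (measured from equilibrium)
x_eq = mg/k = 0.58×9.81/36.6 = 0.1555 m = 15.55 cm
E = ½kA² = ½×36.6×(0.088)² = 0.1417 J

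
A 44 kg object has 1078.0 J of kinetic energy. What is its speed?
KE = ½mv² → v = √(2KE/m) = √(2×1078.0/44) = 7.0 m/s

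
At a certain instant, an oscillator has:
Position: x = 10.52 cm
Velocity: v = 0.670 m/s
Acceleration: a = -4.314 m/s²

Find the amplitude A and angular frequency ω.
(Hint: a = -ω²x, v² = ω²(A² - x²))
a = −ω²x → ω = √(|a|/x) = √(4.314/0.1052) = 6.404 rad/s
v² = ω²(A² − x²) → A = √(x² + v²/ω²) = √(0.1052² + 0.67²/6.404²) = 0.1484 m = 14.84 cm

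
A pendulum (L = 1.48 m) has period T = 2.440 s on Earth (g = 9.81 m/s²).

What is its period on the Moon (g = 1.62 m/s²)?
T = 2π√(L/g), so T_moon/T_earth = √(g_earth/g_moon)
T_moon = 2π√(1.48/1.62) = 6.006 s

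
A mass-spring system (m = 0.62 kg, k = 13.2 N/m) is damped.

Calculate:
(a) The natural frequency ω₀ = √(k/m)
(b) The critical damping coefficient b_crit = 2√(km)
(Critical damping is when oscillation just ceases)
ω₀ = √(k/m) = √(13.2/0.62) = 4.614 rad/s
b_crit = 2√(km) = 2√(13.2×0.62) = 5.722 kg/s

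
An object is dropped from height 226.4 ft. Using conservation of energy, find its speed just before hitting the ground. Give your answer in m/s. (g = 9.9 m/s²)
mgh = ½mv² → v = √(2gh) = √(2×9.9×69.01) = 36.96 m/s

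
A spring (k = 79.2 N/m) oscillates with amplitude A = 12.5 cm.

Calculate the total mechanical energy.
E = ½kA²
E = ½kA² = ½×79.2×(0.125)² = 0.6188 J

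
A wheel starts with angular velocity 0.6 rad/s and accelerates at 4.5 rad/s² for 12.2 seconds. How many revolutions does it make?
θ = ω₀t + ½αt² = 0.6×12.2 + ½×4.5×12.2² = 342.21 rad
Revolutions = θ/(2π) = 342.21/(2π) = 54.46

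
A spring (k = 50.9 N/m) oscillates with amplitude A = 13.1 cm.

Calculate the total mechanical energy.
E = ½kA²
E = ½kA² = ½×50.9×(0.131)² = 0.4367 J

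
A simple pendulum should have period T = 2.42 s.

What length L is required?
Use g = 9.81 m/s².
T = 2π√(L/g) → L = g(T/2π)² = 9.81×(2.42/2π)² = 1.455 m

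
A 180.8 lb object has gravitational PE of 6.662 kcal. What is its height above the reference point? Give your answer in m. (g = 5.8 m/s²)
PE = mgh → h = PE/(mg) = 2.787e+04 J / (82.01 kg × 5.8 m/s²) = 58.6 m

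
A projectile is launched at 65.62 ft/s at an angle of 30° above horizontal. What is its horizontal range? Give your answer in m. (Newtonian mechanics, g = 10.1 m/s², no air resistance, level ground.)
R = v₀² sin(2θ) / g (with unit conversion) = 34.3 m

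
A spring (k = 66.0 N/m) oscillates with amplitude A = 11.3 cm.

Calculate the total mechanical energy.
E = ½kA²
E = ½kA² = ½×66.0×(0.113)² = 0.4214 J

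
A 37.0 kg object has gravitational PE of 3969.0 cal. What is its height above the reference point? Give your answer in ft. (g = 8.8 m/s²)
PE = mgh → h = PE/(mg) = 1.661e+04 J / (37 kg × 8.8 m/s²) = 51 m = 167.3 ft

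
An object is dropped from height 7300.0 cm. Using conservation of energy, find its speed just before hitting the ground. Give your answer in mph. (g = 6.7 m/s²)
mgh = ½mv² → v = √(2gh) = √(2×6.7×73) = 31.28 m/s = 69.96 mph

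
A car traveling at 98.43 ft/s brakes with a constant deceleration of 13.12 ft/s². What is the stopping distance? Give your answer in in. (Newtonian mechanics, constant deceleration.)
d = v₀² / (2a) (with unit conversion) = 4431.0 in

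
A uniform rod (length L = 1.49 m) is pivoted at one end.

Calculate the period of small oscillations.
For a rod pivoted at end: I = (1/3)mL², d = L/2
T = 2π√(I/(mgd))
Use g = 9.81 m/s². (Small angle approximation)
I/m = (1/3)L² = 0.74 m²; d = L/2 = 0.745 m
T = 2π√(I/(mgd)) = 2π√(0.74/(9.81×0.745)) = 1.999 s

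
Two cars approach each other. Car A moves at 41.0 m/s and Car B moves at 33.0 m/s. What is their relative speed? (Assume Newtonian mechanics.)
v_rel = v_A + v_B = 41.0 + 33.0 = 74.0 m/s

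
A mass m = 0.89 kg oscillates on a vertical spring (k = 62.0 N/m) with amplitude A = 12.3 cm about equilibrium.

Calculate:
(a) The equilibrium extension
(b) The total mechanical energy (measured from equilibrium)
x_eq = mg/k = 0.89×9.81/62.0 = 0.1408 m = 14.08 cm
E = ½kA² = ½×62.0×(0.123)² = 0.469 J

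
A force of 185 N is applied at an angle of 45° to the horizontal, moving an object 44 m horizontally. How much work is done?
W = Fd cosθ = 185×44×cos(45°) = 5755.8 J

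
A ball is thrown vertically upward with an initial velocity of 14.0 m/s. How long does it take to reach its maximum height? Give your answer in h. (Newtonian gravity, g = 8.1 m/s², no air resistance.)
t_up = v₀/g (with unit conversion) = 0.0004801 h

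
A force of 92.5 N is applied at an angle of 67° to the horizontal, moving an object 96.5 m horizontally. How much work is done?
W = Fd cosθ = 92.5×96.5×cos(67°) = 3487.8 J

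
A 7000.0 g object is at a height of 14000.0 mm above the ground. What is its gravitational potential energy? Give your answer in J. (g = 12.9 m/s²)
PE = mgh = 7 kg × 12.9 m/s² × 14 m = 1264 J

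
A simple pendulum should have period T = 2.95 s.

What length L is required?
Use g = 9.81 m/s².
T = 2π√(L/g) → L = g(T/2π)² = 9.81×(2.95/2π)² = 2.162 m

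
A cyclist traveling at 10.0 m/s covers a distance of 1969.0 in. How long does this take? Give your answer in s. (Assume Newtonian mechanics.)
t = d/v (with unit conversion) = 5.001 s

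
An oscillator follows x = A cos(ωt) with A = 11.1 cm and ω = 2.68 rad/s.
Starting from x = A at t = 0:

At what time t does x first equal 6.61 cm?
cos(ωt) = x/A = 6.61/11.1 = 0.5955
ωt = arccos(0.5955) = 0.9329 rad
t = 0.9329/2.68 = 0.3481 s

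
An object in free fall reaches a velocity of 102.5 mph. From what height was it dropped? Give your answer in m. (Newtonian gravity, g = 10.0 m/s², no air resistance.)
h = v²/(2g) (with unit conversion) = 105.0 m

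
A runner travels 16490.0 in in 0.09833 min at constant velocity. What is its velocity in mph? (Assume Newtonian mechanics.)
v = d/t (with unit conversion) = 158.8 mph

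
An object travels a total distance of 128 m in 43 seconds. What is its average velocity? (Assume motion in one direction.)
v_avg = Δd / Δt = 128 / 43 = 2.98 m/s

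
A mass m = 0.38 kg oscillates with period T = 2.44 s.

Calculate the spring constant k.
T = 2π√(m/k) → k = m(2π/T)² = 0.38×(2π/2.44)² = 2.52 N/m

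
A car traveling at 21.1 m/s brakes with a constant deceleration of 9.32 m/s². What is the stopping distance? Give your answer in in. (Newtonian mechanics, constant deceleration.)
d = v₀² / (2a) (with unit conversion) = 940.3 in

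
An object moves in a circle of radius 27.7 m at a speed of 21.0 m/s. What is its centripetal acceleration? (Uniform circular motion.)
a_c = v²/r = 21.0²/27.7 = 441/27.7 = 15.92 m/s²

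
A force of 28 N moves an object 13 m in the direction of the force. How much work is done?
W = Fd = 28×13 = 364.0 J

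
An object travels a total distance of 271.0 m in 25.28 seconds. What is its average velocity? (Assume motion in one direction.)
v_avg = Δd / Δt = 271.0 / 25.28 = 10.72 m/s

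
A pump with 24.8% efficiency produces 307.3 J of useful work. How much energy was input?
W_in = W_out/η = 307.3/0.248 = 1239.1 J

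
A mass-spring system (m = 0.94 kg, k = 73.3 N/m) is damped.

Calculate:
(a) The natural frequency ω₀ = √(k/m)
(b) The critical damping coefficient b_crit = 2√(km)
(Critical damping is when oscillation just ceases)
ω₀ = √(k/m) = √(73.3/0.94) = 8.831 rad/s
b_crit = 2√(km) = 2√(73.3×0.94) = 16.6 kg/s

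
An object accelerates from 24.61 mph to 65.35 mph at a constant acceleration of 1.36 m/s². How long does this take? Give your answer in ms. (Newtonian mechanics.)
t = (v - v₀)/a (with unit conversion) = 13390.0 ms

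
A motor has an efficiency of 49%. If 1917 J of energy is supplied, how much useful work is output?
W_out = η × W_in = 0.49 × 1917 = 939.33 J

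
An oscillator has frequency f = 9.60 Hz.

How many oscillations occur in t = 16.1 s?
n = f×t = 9.6×16.1 = 154.6 oscillations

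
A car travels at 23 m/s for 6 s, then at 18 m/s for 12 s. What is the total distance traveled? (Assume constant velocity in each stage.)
d₁ = v₁t₁ = 23 × 6 = 138 m
d₂ = v₂t₂ = 18 × 12 = 216 m
d_total = 138 + 216 = 354 m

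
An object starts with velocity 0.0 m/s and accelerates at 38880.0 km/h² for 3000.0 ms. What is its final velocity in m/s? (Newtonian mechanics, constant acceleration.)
v = v₀ + at (with unit conversion) = 9.0 m/s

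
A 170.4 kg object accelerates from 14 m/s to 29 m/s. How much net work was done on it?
W_net = ΔKE = ½m(v₂² − v₁²) = ½×170.4×(29² − 14²) = 54954.0 J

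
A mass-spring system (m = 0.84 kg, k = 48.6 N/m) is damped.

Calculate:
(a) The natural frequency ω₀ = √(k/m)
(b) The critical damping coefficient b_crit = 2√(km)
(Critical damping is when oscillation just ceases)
ω₀ = √(k/m) = √(48.6/0.84) = 7.606 rad/s
b_crit = 2√(km) = 2√(48.6×0.84) = 12.78 kg/s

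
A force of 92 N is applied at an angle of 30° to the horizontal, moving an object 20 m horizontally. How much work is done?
W = Fd cosθ = 92×20×cos(30°) = 1593.5 J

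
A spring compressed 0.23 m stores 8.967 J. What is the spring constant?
PE = ½kx² → k = 2PE/x² = 2×8.967/0.23² = 339.0 N/m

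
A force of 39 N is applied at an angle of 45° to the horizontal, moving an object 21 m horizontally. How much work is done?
W = Fd cosθ = 39×21×cos(45°) = 579.12 J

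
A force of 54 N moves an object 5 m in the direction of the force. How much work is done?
W = Fd = 54×5 = 270.0 J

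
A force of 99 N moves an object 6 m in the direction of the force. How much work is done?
W = Fd = 99×6 = 594.0 J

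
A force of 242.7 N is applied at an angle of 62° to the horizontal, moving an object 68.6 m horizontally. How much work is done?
W = Fd cosθ = 242.7×68.6×cos(62°) = 7816.3 J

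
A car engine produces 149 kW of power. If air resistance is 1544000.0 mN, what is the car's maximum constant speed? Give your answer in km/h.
P = Fv → v = P/F = 149000 W / 1544 N = 96.5 m/s = 347.4 km/h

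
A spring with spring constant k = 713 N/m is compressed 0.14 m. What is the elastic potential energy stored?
PE = ½kx² = ½×713×0.14² = 6.987 J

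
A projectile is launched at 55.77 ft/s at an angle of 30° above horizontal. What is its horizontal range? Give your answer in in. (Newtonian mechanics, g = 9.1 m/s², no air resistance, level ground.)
R = v₀² sin(2θ) / g (with unit conversion) = 1083.0 in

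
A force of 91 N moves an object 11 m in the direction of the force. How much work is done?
W = Fd = 91×11 = 1001.0 J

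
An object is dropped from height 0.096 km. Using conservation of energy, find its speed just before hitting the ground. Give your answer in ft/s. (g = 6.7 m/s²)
mgh = ½mv² → v = √(2gh) = √(2×6.7×96) = 35.87 m/s = 117.7 ft/s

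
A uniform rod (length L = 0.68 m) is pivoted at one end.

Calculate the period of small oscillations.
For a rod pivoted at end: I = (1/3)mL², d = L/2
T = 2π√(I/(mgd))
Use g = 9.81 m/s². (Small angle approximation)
I/m = (1/3)L² = 0.1541 m²; d = L/2 = 0.34 m
T = 2π√(I/(mgd)) = 2π√(0.1541/(9.81×0.34)) = 1.351 s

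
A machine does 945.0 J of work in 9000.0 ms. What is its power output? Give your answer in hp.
P = W/t = 945 J / 9 s = 105 W = 0.1408 hp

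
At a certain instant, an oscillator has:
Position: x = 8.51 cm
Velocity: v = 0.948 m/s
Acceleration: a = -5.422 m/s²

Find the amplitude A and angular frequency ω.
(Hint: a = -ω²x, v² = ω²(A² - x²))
a = −ω²x → ω = √(|a|/x) = √(5.422/0.0851) = 7.982 rad/s
v² = ω²(A² − x²) → A = √(x² + v²/ω²) = √(0.0851² + 0.948²/7.982²) = 0.1461 m = 14.61 cm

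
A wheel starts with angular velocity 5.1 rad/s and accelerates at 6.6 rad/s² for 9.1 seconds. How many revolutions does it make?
θ = ω₀t + ½αt² = 5.1×9.1 + ½×6.6×9.1² = 319.68 rad
Revolutions = θ/(2π) = 319.68/(2π) = 50.88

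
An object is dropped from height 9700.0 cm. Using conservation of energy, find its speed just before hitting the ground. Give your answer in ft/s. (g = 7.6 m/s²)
mgh = ½mv² → v = √(2gh) = √(2×7.6×97) = 38.4 m/s = 126.0 ft/s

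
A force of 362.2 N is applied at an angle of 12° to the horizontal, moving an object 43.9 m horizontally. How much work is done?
W = Fd cosθ = 362.2×43.9×cos(12°) = 15553.0 J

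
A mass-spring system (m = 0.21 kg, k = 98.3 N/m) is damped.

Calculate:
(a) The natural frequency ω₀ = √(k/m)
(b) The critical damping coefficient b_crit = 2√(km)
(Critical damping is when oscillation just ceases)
ω₀ = √(k/m) = √(98.3/0.21) = 21.64 rad/s
b_crit = 2√(km) = 2√(98.3×0.21) = 9.087 kg/s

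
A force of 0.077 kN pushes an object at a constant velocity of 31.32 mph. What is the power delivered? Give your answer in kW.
P = Fv = 77 N × 14 m/s = 1078 W = 1.078 kW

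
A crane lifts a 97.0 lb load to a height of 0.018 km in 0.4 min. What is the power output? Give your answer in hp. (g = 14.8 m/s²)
W = mgh = 44×14.8×18 = 1.172e+04 J
P = W/t = 1.172e+04/24 = 488.4 W = 0.6549 hp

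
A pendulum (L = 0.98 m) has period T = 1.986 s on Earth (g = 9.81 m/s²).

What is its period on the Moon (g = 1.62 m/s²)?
T = 2π√(L/g), so T_moon/T_earth = √(g_earth/g_moon)
T_moon = 2π√(0.98/1.62) = 4.887 s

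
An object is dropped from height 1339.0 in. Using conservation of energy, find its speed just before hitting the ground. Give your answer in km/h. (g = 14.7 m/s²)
mgh = ½mv² → v = √(2gh) = √(2×14.7×34.01) = 31.62 m/s = 113.8 km/h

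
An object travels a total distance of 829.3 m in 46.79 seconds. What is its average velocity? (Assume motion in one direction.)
v_avg = Δd / Δt = 829.3 / 46.79 = 17.72 m/s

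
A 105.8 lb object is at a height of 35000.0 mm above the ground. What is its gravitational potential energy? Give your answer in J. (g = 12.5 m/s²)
PE = mgh = 47.99 kg × 12.5 m/s² × 35 m = 2.1e+04 J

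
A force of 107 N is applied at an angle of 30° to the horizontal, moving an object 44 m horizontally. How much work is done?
W = Fd cosθ = 107×44×cos(30°) = 4077.2 J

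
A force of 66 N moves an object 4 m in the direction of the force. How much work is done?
W = Fd = 66×4 = 264.0 J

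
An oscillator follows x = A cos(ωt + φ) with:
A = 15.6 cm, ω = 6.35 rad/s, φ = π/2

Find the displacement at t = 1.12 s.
x = A cos(ωt + φ) = 15.6×cos(6.35×1.12 + π/2) = -11.5 cm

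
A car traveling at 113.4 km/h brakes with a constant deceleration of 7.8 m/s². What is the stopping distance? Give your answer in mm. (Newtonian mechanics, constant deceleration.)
d = v₀² / (2a) (with unit conversion) = 63610.0 mm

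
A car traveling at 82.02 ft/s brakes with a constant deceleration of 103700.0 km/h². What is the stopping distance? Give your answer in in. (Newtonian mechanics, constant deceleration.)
d = v₀² / (2a) (with unit conversion) = 1538.0 in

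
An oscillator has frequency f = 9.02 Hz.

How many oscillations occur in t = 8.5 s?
n = f×t = 9.02×8.5 = 76.67 oscillations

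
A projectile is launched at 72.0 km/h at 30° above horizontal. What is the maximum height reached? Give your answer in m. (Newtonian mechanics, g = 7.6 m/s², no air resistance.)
H = v₀²sin²(θ)/(2g) (with unit conversion) = 6.579 m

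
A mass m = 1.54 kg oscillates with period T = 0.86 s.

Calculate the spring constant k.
T = 2π√(m/k) → k = m(2π/T)² = 1.54×(2π/0.86)² = 82.2 N/m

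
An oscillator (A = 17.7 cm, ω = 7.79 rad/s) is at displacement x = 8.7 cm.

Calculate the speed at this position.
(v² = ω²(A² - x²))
v = ω√(A² − x²) = 7.79×√(0.177² − 0.087²) = 1.201 m/s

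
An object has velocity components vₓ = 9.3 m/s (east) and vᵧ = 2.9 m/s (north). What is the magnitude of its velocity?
|v| = √(vₓ² + vᵧ²) = √(9.3² + 2.9²) = √(94.9) = 9.74 m/s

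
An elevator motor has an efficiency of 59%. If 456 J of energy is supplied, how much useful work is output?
W_out = η × W_in = 0.59 × 456 = 269.04 J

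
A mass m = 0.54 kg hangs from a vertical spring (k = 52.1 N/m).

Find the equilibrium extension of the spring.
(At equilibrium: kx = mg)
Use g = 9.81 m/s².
x_eq = mg/k = 0.54×9.81/52.1 = 0.1017 m = 10.17 cm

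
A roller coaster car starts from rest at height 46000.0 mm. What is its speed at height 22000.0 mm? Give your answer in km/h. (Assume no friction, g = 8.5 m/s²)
mgh₁ = ½mv₂² + mgh₂ → v₂ = √(2g(h₁−h₂)) = √(2×8.5×(46−22)) = 20.2 m/s = 72.72 km/h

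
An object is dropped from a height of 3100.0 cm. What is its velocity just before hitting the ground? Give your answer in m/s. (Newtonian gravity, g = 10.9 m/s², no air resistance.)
v = √(2gh) (with unit conversion) = 26.0 m/s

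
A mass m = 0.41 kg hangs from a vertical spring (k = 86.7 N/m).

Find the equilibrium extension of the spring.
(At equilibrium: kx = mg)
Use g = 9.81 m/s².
x_eq = mg/k = 0.41×9.81/86.7 = 0.04639 m = 4.639 cm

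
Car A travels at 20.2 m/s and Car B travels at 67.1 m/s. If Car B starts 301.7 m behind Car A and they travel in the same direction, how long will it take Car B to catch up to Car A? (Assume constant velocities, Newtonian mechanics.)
Relative speed: v_rel = 67.1 - 20.2 = 46.9 m/s
Time to catch: t = d₀/v_rel = 301.7/46.9 = 6.43 s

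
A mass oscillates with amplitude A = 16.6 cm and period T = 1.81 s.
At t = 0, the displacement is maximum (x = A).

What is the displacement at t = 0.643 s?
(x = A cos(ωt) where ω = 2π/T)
ω = 2π/T = 2π/1.81 = 3.471 rad/s
x = A cos(ωt) = 16.6×cos(3.471×0.643) = -10.19 cm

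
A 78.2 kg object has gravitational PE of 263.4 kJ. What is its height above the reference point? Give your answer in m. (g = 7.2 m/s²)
PE = mgh → h = PE/(mg) = 2.634e+05 J / (78.2 kg × 7.2 m/s²) = 467.8 m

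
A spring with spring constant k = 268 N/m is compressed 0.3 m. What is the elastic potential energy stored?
PE = ½kx² = ½×268×0.3² = 12.06 J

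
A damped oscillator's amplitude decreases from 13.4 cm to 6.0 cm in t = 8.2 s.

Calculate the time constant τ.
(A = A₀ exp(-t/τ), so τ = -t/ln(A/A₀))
A/A₀ = 6.0/13.4 = 0.4478; ln(A/A₀) = -0.8035
τ = −t/ln(A/A₀) = −8.2/-0.8035 = 10.21 s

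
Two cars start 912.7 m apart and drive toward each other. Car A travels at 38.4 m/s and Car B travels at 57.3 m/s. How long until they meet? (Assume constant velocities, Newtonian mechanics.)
Combined speed: v_combined = 38.4 + 57.3 = 95.7 m/s
Time to meet: t = d/95.7 = 912.7/95.7 = 9.54 s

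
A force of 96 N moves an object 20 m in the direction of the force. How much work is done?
W = Fd = 96×20 = 1920.0 J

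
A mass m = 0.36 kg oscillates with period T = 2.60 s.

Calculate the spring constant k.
T = 2π√(m/k) → k = m(2π/T)² = 0.36×(2π/2.6)² = 2.102 N/m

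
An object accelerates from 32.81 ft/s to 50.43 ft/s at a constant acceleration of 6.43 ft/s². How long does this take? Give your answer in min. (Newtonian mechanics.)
t = (v - v₀)/a (with unit conversion) = 0.04567 min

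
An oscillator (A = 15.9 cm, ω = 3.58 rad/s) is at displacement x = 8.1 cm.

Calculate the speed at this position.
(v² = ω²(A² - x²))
v = ω√(A² − x²) = 3.58×√(0.159² − 0.081²) = 0.4898 m/s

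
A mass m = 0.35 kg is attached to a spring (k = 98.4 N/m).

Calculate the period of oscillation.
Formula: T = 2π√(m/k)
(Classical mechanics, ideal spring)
T = 2π√(m/k) = 2π√(0.35/98.4) = 0.3747 s; f = 1/T = 2.669 Hz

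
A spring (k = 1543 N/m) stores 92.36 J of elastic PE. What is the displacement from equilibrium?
PE = ½kx² → x = √(2PE/k) = √(2×92.36/1543) = 0.346 m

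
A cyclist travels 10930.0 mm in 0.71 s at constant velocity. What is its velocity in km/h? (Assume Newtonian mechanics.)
v = d/t (with unit conversion) = 55.42 km/h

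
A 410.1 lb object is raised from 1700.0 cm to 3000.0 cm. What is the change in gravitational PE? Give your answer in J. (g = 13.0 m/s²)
ΔPE = mg(h₂ − h₁) = 186 kg × 13.0 m/s² × (30 − 17) m = 3.144e+04 J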